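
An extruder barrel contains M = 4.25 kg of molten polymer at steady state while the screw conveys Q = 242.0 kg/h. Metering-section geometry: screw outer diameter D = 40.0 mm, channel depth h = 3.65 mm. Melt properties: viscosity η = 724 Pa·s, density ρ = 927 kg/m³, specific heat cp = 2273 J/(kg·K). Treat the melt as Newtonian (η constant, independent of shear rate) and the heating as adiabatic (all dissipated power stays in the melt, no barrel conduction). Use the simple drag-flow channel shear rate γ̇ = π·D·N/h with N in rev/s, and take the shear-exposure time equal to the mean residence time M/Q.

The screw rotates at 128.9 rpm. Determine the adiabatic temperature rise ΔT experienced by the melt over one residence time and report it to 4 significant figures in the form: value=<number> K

Convert throughput: Q = 242.0 kg/h = 242.0/3600 = 0.0672222 kg/s
t_res = M / Q_s = 4.25 ÷ 0.0672222 = 63.2231 s
Geometry in metres: D = 40.0 mm → 0.04 m, h = 3.65 mm → 0.00365 m; screw speed N = 128.9 rpm = 2.14833 rev/s
γ̇ = π D N / h = (π)(0.04)(2.14833) / 0.00365 = 73.9637 s⁻¹
ΔT = η·γ̇²·t_res/(ρ·cp) = [724 × 73.9637² × 63.2231] / [927 × 2273] = 118.843 K

value=118.8 K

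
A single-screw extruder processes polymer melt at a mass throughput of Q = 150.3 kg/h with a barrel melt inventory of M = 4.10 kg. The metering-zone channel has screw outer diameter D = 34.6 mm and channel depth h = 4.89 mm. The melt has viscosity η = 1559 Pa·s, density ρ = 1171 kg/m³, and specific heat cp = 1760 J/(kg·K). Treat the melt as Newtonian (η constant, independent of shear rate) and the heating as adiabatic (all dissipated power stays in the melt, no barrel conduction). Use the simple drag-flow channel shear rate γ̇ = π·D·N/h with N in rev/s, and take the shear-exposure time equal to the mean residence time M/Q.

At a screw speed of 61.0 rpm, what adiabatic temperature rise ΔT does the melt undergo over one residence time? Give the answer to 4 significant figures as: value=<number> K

value=37.94 K

Convert throughput: Q = 150.3 kg/h = 150.3/3600 = 0.04175 kg/s
t_res = M / Q_s = 4.10 ÷ 0.04175 = 98.2036 s
Convert to SI: D = 0.0346 m, h = 0.00489 m, N = 61.0/60 = 1.01667 rev/s
Shear rate: γ̇ = πDN/h = π·0.0346·1.01667/0.00489 = 22.5993 s⁻¹
Adiabatic rise: ΔT = η γ̇² t_res / (ρ cp) = 1559·(22.5993)²·98.2036 / (1171·1760) = 37.9398 K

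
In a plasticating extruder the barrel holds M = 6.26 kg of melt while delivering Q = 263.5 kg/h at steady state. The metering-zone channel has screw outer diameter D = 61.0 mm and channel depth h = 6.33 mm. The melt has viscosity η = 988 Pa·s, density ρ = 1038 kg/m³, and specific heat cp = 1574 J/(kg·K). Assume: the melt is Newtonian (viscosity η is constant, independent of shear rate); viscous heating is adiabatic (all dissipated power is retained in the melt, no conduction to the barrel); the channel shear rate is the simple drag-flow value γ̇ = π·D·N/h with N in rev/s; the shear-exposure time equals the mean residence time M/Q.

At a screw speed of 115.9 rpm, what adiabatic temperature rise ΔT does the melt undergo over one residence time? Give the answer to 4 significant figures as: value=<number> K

value=176.9 K

Q_s = Q / 3600 = 263.5 / 3600 = 0.0731944 kg/s
t_res = M / Q_s = 6.26 / 0.0731944 = 85.5256 s
Geometry in metres: D = 61.0 mm → 0.061 m, h = 6.33 mm → 0.00633 m; screw speed N = 115.9 rpm = 1.93167 rev/s
γ̇ = π D N / h = (π)(0.061)(1.93167) / 0.00633 = 58.4801 s⁻¹
Adiabatic rise: ΔT = η γ̇² t_res / (ρ cp) = 988·(58.4801)²·85.5256 / (1038·1574) = 176.875 K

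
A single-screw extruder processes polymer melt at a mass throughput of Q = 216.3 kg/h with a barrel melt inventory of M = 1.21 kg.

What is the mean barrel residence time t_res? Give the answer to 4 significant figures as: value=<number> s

Throughput in SI: Q_s = 216.3 kg/h ÷ 3600 s/h = 0.0600833 kg/s
Mean residence time: t_res = M/Q_s = 1.21 kg / 0.0600833 kg/s = 20.1387 s

value=20.14 s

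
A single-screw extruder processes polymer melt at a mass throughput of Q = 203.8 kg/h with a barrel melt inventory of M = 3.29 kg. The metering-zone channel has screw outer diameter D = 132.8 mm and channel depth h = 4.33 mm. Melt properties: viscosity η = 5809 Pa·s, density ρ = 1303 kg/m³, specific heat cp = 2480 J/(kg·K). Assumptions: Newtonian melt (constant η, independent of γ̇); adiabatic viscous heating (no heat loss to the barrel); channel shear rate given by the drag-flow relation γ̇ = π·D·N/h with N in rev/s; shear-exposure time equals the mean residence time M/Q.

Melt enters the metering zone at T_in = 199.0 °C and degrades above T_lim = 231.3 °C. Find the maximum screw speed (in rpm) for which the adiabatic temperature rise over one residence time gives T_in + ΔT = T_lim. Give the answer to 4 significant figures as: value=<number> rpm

Convert throughput: Q = 203.8 kg/h = 203.8/3600 = 0.0566111 kg/s
t_res = M / Q_s = 3.29 / 0.0566111 = 58.1158 s
D = 132.8 mm = 0.1328 m;  h = 4.33 mm = 0.00433 m
ΔT_a = T_lim − T_in = 231.3 °C − 199.0 °C = 32.3 K
γ̇_max² = ΔT_a·ρ·cp / (η·t_res) = [32.3 × 1303 × 2480] / [5809 × 58.1158] = 309.174 s⁻²
Take the square root: γ̇_max = √(309.174) = 17.5833 s⁻¹
N_max = γ̇_max·h / (π·D) = 17.5833 · 0.00433 / (π · 0.1328) = 0.182491 rev/s = 10.9495 rpm

value=10.95 rpm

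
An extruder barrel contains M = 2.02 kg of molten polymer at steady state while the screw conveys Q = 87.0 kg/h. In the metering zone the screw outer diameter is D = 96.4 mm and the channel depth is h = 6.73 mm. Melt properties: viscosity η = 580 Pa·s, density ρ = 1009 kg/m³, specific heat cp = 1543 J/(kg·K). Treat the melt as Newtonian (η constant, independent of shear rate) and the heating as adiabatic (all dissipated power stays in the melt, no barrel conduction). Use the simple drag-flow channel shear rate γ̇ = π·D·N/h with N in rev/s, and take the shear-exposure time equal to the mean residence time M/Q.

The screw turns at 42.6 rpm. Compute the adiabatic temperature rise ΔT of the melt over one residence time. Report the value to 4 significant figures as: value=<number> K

Convert throughput: Q = 87.0 kg/h = 87.0/3600 = 0.0241667 kg/s
t_res = M / Q_s = 2.02 ÷ 0.0241667 = 83.5862 s
Convert to SI: D = 0.0964 m, h = 0.00673 m, N = 42.6/60 = 0.71 rev/s
γ̇ = π·D·N / h = π · 0.0964 · 0.71 / 0.00673 = 31.95 s⁻¹
ΔT = η·γ̇²·t_res / (ρ·cp) = 580 · (31.95)² · 83.5862 / (1009 · 1543) = 31.7867 K

value=31.79 K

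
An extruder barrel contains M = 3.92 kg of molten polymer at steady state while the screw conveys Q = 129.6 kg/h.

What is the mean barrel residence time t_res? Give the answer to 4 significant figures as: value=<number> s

value=108.9 s

Convert throughput: Q = 129.6 kg/h = 129.6/3600 = 0.036 kg/s
Mean residence time: t_res = M/Q_s = 3.92 kg / 0.036 kg/s = 108.889 s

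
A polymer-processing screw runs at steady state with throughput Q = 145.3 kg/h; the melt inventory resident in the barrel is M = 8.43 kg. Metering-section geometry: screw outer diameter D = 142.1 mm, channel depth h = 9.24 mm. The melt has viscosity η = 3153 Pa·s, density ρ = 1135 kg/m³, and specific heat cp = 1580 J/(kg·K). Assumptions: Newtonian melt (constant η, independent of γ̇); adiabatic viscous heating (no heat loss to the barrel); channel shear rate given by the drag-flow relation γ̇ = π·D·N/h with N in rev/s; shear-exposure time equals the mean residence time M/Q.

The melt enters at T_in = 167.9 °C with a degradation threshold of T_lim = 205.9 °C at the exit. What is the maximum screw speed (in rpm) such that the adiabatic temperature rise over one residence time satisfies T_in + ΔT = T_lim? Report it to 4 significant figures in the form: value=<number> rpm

Q_s = Q / 3600 = 145.3 / 3600 = 0.0403611 kg/s
t_res = M / Q_s = 8.43 / 0.0403611 = 208.864 s
Geometry in SI: D = 142.1 mm → 0.1421 m, h = 9.24 mm → 0.00924 m
ΔT_a = T_lim − T_in = 205.9 °C − 167.9 °C = 38 K
Invert ΔT = ηγ̇²t_res/(ρcp) for γ̇: γ̇_max² = ΔT_a ρ cp / (η t_res) = 38·1135·1580 / (3153·208.864) = 103.478 s⁻²
Take the square root: γ̇_max = √(103.478) = 10.1724 s⁻¹
N_max = γ̇_max h / (πD) = 10.1724·0.00924/(π·0.1421) = 0.210548 rev/s → ×60 = 12.6329 rpm

value=12.63 rpm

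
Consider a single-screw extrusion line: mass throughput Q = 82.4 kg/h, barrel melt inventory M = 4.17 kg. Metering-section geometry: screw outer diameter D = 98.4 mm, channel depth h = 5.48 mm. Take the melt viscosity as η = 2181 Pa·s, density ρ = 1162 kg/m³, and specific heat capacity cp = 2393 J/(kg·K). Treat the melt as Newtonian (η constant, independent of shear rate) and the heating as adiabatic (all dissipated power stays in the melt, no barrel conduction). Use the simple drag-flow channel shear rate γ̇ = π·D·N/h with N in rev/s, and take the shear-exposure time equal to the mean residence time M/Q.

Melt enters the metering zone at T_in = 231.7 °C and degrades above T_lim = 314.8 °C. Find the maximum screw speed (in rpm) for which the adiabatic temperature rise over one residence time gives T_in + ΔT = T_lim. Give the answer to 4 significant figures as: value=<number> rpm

value=25.65 rpm

Convert throughput: Q = 82.4 kg/h = 82.4/3600 = 0.0228889 kg/s
t_res = M / Q_s = 4.17 / 0.0228889 = 182.184 s
Geometry in SI: D = 98.4 mm → 0.0984 m, h = 5.48 mm → 0.00548 m
Allowable rise: ΔT_a = T_lim − T_in = 314.8 − 231.7 = 83.1 K
Invert ΔT = ηγ̇²t_res/(ρcp) for γ̇: γ̇_max² = ΔT_a ρ cp / (η t_res) = 83.1·1162·2393 / (2181·182.184) = 581.544 s⁻²
γ̇_max = √581.544 = 24.1152 s⁻¹
N_max = γ̇_max h / (πD) = 24.1152·0.00548/(π·0.0984) = 0.427491 rev/s → ×60 = 25.6495 rpm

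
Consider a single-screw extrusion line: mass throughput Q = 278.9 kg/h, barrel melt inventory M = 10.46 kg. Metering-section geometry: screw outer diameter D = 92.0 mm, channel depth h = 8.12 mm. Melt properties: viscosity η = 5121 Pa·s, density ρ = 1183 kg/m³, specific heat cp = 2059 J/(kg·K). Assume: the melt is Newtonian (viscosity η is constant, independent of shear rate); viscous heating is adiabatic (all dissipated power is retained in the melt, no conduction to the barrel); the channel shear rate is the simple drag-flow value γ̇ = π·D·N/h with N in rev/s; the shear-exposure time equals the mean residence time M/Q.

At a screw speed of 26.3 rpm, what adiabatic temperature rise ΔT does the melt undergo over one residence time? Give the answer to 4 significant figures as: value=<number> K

value=69.10 K

Throughput in SI: Q_s = 278.9 kg/h ÷ 3600 s/h = 0.0774722 kg/s
t_res = M / Q_s = 10.46 ÷ 0.0774722 = 135.016 s
D = 92.0 mm = 0.092 m;  h = 8.12 mm = 0.00812 m;  N = 26.3 rpm / 60 = 0.438333 rev/s
γ̇ = π D N / h = (π)(0.092)(0.438333) / 0.00812 = 15.6022 s⁻¹
ΔT = η·γ̇²·t_res/(ρ·cp) = [5121 × 15.6022² × 135.016] / [1183 × 2059] = 69.099 K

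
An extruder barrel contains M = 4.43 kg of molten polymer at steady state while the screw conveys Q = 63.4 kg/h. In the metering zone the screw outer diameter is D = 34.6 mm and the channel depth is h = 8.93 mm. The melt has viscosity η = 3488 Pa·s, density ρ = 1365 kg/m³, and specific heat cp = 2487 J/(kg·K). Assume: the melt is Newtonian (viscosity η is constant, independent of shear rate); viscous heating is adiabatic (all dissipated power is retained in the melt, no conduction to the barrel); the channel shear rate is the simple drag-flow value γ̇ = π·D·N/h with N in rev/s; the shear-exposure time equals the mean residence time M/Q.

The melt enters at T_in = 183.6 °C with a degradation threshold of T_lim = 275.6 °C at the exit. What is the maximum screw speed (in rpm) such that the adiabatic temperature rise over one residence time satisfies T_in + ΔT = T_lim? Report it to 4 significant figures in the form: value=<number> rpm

Convert throughput: Q = 63.4 kg/h = 63.4/3600 = 0.0176111 kg/s
Mean residence time: t_res = M/Q_s = 4.43 kg / 0.0176111 kg/s = 251.546 s
D = 34.6 mm = 0.0346 m;  h = 8.93 mm = 0.00893 m
ΔT_a = T_lim − T_in = 275.6 − 183.6 = 92 K
γ̇_max² = ΔT_a·ρ·cp/(η·t_res) = 92·1365·2487/(3488·251.546) = 355.961 s⁻²
Take the square root: γ̇_max = √(355.961) = 18.8669 s⁻¹
N_max = γ̇_max·h / (π·D) = 18.8669 · 0.00893 / (π · 0.0346) = 1.54998 rev/s = 92.999 rpm

value=93.00 rpm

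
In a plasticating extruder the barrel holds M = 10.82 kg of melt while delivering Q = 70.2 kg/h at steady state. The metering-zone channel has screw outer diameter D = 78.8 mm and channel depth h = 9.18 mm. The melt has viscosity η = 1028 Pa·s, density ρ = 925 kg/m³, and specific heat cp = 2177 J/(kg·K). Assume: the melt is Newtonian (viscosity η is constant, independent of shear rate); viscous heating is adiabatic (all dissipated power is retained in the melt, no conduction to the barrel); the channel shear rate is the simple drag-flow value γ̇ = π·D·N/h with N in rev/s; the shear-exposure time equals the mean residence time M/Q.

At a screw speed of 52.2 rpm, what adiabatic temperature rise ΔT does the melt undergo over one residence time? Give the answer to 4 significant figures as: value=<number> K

value=155.9 K

Convert throughput: Q = 70.2 kg/h = 70.2/3600 = 0.0195 kg/s
Mean residence time: t_res = M/Q_s = 10.82 kg / 0.0195 kg/s = 554.872 s
D = 78.8 mm = 0.0788 m;  h = 9.18 mm = 0.00918 m;  N = 52.2 rpm / 60 = 0.87 rev/s
γ̇ = π·D·N / h = π · 0.0788 · 0.87 / 0.00918 = 23.4613 s⁻¹
ΔT = η·γ̇²·t_res / (ρ·cp) = 1028 · (23.4613)² · 554.872 / (925 · 2177) = 155.916 K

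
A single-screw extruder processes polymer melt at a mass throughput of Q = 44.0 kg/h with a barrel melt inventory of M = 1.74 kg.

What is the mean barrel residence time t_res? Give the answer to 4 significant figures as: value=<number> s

value=142.4 s

Q_s = Q / 3600 = 44.0 / 3600 = 0.0122222 kg/s
t_res = M / Q_s = 1.74 ÷ 0.0122222 = 142.364 s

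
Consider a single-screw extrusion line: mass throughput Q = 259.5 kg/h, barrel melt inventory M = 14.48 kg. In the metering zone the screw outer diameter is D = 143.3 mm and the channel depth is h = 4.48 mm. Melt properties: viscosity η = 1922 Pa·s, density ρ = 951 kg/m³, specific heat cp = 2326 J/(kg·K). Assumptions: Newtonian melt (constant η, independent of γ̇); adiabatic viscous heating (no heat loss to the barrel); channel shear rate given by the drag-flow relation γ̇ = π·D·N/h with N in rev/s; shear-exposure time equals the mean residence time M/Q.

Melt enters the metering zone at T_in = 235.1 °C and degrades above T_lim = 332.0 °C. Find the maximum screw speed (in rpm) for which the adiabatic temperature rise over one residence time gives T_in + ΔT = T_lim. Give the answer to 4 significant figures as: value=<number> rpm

Q_s = Q / 3600 = 259.5 / 3600 = 0.0720833 kg/s
t_res = M / Q_s = 14.48 / 0.0720833 = 200.879 s
Convert to metres: D = 0.1433 m, h = 0.00448 m
Allowable rise: ΔT_a = T_lim − T_in = 332.0 − 235.1 = 96.9 K
γ̇_max² = ΔT_a·ρ·cp / (η·t_res) = [96.9 × 951 × 2326] / [1922 × 200.879] = 555.171 s⁻²
γ̇_max = √555.171 = 23.5621 s⁻¹
Solve γ̇ = πDN/h for N: N_max = γ̇_max·h/(π·D) = 23.5621 × 0.00448 / (π × 0.1433) = 0.234474 rev/s = 14.0685 rpm

value=14.07 rpm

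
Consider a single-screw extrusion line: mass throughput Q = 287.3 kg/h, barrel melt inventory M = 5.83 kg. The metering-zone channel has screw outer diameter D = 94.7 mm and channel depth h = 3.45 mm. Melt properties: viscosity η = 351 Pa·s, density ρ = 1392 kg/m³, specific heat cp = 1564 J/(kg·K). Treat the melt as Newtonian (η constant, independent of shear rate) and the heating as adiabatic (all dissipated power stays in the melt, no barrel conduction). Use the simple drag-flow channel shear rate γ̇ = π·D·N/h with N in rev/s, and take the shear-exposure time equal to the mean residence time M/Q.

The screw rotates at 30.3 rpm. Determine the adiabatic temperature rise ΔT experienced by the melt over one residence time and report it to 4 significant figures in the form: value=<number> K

Throughput in SI: Q_s = 287.3 kg/h ÷ 3600 s/h = 0.0798056 kg/s
Mean residence time: t_res = M/Q_s = 5.83 kg / 0.0798056 kg/s = 73.0526 s
Convert to SI: D = 0.0947 m, h = 0.00345 m, N = 30.3/60 = 0.505 rev/s
Shear rate: γ̇ = πDN/h = π·0.0947·0.505/0.00345 = 43.5484 s⁻¹
ΔT = η·γ̇²·t_res / (ρ·cp) = 351 · (43.5484)² · 73.0526 / (1392 · 1564) = 22.3363 K

value=22.34 K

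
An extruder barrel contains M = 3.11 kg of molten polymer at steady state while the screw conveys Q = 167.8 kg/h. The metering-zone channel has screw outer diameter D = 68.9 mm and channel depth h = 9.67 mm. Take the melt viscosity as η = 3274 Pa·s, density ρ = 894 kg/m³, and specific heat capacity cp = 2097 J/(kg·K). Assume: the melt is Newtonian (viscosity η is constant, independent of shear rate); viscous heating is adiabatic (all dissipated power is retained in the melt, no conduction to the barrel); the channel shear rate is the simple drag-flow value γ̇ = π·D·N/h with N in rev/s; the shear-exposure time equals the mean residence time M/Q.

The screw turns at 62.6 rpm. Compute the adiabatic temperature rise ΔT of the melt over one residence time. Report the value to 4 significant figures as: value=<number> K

value=63.55 K

Convert throughput: Q = 167.8 kg/h = 167.8/3600 = 0.0466111 kg/s
Mean residence time: t_res = M/Q_s = 3.11 kg / 0.0466111 kg/s = 66.7223 s
D = 68.9 mm = 0.0689 m;  h = 9.67 mm = 0.00967 m;  N = 62.6 rpm / 60 = 1.04333 rev/s
γ̇ = π·D·N / h = π · 0.0689 · 1.04333 / 0.00967 = 23.3542 s⁻¹
ΔT = η·γ̇²·t_res / (ρ·cp) = 3274 · (23.3542)² · 66.7223 / (894 · 2097) = 63.5543 K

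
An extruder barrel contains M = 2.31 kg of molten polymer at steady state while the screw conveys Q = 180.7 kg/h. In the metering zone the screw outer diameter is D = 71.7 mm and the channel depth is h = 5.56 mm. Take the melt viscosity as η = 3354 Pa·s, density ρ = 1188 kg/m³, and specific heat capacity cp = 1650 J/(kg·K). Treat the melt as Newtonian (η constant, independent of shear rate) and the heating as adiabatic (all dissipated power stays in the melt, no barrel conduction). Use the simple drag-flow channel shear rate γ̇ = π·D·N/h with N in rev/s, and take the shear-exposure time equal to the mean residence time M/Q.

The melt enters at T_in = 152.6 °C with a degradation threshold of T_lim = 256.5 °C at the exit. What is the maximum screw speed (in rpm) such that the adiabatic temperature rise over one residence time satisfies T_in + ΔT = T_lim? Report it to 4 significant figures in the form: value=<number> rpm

Q_s = Q / 3600 = 180.7 / 3600 = 0.0501944 kg/s
t_res = M / Q_s = 2.31 / 0.0501944 = 46.021 s
Convert to metres: D = 0.0717 m, h = 0.00556 m
Allowable rise: ΔT_a = T_lim − T_in = 256.5 − 152.6 = 103.9 K
γ̇_max² = ΔT_a·ρ·cp/(η·t_res) = 103.9·1188·1650/(3354·46.021) = 1319.46 s⁻²
Take the square root: γ̇_max = √(1319.46) = 36.3244 s⁻¹
N_max = γ̇_max h / (πD) = 36.3244·0.00556/(π·0.0717) = 0.896611 rev/s → ×60 = 53.7967 rpm

value=53.80 rpm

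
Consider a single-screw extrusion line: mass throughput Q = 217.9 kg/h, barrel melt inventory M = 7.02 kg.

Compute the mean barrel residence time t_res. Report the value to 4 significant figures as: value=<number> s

Convert throughput: Q = 217.9 kg/h = 217.9/3600 = 0.0605278 kg/s
t_res = M / Q_s = 7.02 / 0.0605278 = 115.98 s

value=116.0 s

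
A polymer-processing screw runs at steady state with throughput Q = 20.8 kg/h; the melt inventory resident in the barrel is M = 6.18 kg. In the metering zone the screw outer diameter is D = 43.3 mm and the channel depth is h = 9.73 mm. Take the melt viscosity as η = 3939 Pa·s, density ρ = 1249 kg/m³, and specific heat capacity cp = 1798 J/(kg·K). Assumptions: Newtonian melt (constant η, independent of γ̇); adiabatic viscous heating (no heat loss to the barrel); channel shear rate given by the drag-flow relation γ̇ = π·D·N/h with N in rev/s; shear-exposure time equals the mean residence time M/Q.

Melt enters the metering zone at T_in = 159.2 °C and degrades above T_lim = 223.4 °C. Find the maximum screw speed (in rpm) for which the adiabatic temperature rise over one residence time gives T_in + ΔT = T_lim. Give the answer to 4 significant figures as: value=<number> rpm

Q_s = Q / 3600 = 20.8 / 3600 = 0.00577778 kg/s
t_res = M / Q_s = 6.18 / 0.00577778 = 1069.62 s
D = 43.3 mm = 0.0433 m;  h = 9.73 mm = 0.00973 m
ΔT_a = T_lim − T_in = 223.4 − 159.2 = 64.2 K
γ̇_max² = ΔT_a·ρ·cp / (η·t_res) = [64.2 × 1249 × 1798] / [3939 × 1069.62] = 34.2195 s⁻²
γ̇_max = √34.2195 = 5.84974 s⁻¹
Solve γ̇ = πDN/h for N: N_max = γ̇_max·h/(π·D) = 5.84974 × 0.00973 / (π × 0.0433) = 0.418419 rev/s = 25.1052 rpm

value=25.11 rpm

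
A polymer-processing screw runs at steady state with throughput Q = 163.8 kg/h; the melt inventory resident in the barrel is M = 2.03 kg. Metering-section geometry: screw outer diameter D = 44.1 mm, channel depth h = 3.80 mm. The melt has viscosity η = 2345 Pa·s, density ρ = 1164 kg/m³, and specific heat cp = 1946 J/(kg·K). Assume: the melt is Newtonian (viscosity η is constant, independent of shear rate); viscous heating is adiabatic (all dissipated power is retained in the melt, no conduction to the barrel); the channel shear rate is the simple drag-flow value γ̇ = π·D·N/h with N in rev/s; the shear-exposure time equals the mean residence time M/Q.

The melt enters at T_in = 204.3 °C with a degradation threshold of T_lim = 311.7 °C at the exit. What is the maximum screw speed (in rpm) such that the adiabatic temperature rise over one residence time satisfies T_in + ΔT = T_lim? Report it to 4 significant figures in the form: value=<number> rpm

value=79.36 rpm

Convert throughput: Q = 163.8 kg/h = 163.8/3600 = 0.0455 kg/s
t_res = M / Q_s = 2.03 / 0.0455 = 44.6154 s
Convert to metres: D = 0.0441 m, h = 0.0038 m
ΔT_a = T_lim − T_in = 311.7 − 204.3 = 107.4 K
γ̇_max² = ΔT_a·ρ·cp / (η·t_res) = [107.4 × 1164 × 1946] / [2345 × 44.6154] = 2325.27 s⁻²
Take the square root: γ̇_max = √(2325.27) = 48.221 s⁻¹
Solve γ̇ = πDN/h for N: N_max = γ̇_max·h/(π·D) = 48.221 × 0.0038 / (π × 0.0441) = 1.32261 rev/s = 79.3565 rpm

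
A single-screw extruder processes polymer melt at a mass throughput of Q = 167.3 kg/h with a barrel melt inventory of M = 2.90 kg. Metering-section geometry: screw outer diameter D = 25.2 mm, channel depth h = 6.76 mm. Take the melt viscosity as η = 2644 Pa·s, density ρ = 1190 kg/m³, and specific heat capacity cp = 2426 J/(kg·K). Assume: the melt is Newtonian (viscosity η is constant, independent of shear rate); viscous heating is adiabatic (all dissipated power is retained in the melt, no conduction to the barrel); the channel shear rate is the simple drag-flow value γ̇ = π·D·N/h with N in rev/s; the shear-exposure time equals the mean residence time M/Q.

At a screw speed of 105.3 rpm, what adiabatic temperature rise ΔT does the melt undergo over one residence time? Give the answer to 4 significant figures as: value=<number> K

Convert throughput: Q = 167.3 kg/h = 167.3/3600 = 0.0464722 kg/s
t_res = M / Q_s = 2.90 / 0.0464722 = 62.4029 s
D = 25.2 mm = 0.0252 m;  h = 6.76 mm = 0.00676 m;  N = 105.3 rpm / 60 = 1.755 rev/s
Shear rate: γ̇ = πDN/h = π·0.0252·1.755/0.00676 = 20.5533 s⁻¹
ΔT = η·γ̇²·t_res/(ρ·cp) = [2644 × 20.5533² × 62.4029] / [1190 × 2426] = 24.1429 K

value=24.14 K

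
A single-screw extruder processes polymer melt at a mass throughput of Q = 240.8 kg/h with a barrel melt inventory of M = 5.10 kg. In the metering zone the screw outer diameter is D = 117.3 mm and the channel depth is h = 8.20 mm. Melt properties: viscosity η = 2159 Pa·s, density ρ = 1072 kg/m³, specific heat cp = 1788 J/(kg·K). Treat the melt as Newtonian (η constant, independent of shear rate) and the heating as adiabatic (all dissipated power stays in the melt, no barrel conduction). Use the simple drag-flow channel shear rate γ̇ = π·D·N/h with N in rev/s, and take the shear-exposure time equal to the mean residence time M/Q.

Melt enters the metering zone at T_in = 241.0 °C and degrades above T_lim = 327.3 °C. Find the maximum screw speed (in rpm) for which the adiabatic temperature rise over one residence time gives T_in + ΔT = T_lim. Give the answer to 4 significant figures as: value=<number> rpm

Convert throughput: Q = 240.8 kg/h = 240.8/3600 = 0.0668889 kg/s
t_res = M / Q_s = 5.10 ÷ 0.0668889 = 76.2458 s
Convert to metres: D = 0.1173 m, h = 0.0082 m
Allowable rise: ΔT_a = T_lim − T_in = 327.3 − 241.0 = 86.3 K
γ̇_max² = ΔT_a·ρ·cp/(η·t_res) = 86.3·1072·1788/(2159·76.2458) = 1004.86 s⁻²
γ̇_max = √1004.86 = 31.6995 s⁻¹
Solve γ̇ = πDN/h for N: N_max = γ̇_max·h/(π·D) = 31.6995 × 0.0082 / (π × 0.1173) = 0.705372 rev/s = 42.3223 rpm

value=42.32 rpm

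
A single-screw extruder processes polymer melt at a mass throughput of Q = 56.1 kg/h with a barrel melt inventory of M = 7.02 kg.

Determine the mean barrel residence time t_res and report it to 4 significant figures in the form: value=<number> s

Throughput in SI: Q_s = 56.1 kg/h ÷ 3600 s/h = 0.0155833 kg/s
Mean residence time: t_res = M/Q_s = 7.02 kg / 0.0155833 kg/s = 450.481 s

value=450.5 s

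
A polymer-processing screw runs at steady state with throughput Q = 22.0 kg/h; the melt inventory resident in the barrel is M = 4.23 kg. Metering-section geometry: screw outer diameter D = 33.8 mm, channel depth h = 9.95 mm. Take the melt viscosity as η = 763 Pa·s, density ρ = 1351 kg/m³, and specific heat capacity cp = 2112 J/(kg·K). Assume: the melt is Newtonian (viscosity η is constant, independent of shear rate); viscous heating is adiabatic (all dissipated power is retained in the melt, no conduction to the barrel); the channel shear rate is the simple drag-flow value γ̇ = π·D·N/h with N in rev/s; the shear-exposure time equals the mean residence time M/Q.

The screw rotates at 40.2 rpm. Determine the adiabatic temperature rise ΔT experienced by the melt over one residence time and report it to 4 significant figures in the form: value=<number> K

value=9.463 K

Throughput in SI: Q_s = 22.0 kg/h ÷ 3600 s/h = 0.00611111 kg/s
t_res = M / Q_s = 4.23 ÷ 0.00611111 = 692.182 s
Convert to SI: D = 0.0338 m, h = 0.00995 m, N = 40.2/60 = 0.67 rev/s
γ̇ = π·D·N / h = π · 0.0338 · 0.67 / 0.00995 = 7.1502 s⁻¹
ΔT = η·γ̇²·t_res/(ρ·cp) = [763 × 7.1502² × 692.182] / [1351 × 2112] = 9.46307 K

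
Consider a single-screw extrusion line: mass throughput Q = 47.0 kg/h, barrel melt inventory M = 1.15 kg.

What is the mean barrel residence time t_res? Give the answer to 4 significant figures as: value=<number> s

Q_s = Q / 3600 = 47.0 / 3600 = 0.0130556 kg/s
t_res = M / Q_s = 1.15 ÷ 0.0130556 = 88.0851 s

value=88.09 s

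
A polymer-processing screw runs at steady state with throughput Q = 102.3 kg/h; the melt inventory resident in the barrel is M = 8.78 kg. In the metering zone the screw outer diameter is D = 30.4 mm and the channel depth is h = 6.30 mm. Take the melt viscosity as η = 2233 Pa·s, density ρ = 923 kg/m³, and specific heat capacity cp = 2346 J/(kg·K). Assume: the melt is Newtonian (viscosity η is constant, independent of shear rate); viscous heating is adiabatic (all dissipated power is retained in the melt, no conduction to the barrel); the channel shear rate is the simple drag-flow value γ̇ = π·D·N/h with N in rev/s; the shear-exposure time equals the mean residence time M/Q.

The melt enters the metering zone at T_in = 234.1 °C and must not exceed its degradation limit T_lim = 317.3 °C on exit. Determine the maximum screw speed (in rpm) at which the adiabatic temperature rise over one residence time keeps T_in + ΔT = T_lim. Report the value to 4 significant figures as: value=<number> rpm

value=63.96 rpm

Throughput in SI: Q_s = 102.3 kg/h ÷ 3600 s/h = 0.0284167 kg/s
Mean residence time: t_res = M/Q_s = 8.78 kg / 0.0284167 kg/s = 308.974 s
D = 30.4 mm = 0.0304 m;  h = 6.30 mm = 0.0063 m
ΔT_a = T_lim − T_in = 317.3 − 234.1 = 83.2 K
γ̇_max² = ΔT_a·ρ·cp/(η·t_res) = 83.2·923·2346/(2233·308.974) = 261.122 s⁻²
γ̇_max = sqrt(261.122) = 16.1593 s⁻¹
N_max = γ̇_max h / (πD) = 16.1593·0.0063/(π·0.0304) = 1.06595 rev/s → ×60 = 63.9573 rpm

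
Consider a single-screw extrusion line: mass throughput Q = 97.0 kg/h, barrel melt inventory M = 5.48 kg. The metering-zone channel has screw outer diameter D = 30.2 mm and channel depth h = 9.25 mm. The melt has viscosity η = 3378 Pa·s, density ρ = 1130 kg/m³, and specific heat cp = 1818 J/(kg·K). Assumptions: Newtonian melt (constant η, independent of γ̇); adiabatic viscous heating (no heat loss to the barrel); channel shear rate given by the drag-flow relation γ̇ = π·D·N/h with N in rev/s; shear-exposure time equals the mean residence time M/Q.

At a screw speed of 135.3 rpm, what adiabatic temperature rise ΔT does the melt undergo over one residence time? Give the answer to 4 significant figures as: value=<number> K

Throughput in SI: Q_s = 97.0 kg/h ÷ 3600 s/h = 0.0269444 kg/s
Mean residence time: t_res = M/Q_s = 5.48 kg / 0.0269444 kg/s = 203.381 s
Convert to SI: D = 0.0302 m, h = 0.00925 m, N = 135.3/60 = 2.255 rev/s
Shear rate: γ̇ = πDN/h = π·0.0302·2.255/0.00925 = 23.1293 s⁻¹
ΔT = η·γ̇²·t_res / (ρ·cp) = 3378 · (23.1293)² · 203.381 / (1130 · 1818) = 178.905 K

value=178.9 K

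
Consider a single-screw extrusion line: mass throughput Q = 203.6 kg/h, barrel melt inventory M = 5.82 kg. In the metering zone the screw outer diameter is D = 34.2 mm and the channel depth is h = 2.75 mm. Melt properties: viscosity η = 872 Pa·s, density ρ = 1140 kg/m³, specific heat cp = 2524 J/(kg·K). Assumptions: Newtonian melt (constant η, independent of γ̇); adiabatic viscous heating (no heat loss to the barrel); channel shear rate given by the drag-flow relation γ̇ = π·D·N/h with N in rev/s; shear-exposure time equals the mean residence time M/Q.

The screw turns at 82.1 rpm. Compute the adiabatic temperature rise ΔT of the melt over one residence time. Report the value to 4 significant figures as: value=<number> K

value=89.13 K

Throughput in SI: Q_s = 203.6 kg/h ÷ 3600 s/h = 0.0565556 kg/s
t_res = M / Q_s = 5.82 ÷ 0.0565556 = 102.908 s
D = 34.2 mm = 0.0342 m;  h = 2.75 mm = 0.00275 m;  N = 82.1 rpm / 60 = 1.36833 rev/s
Shear rate: γ̇ = πDN/h = π·0.0342·1.36833/0.00275 = 53.4608 s⁻¹
ΔT = η·γ̇²·t_res/(ρ·cp) = [872 × 53.4608² × 102.908] / [1140 × 2524] = 89.1334 K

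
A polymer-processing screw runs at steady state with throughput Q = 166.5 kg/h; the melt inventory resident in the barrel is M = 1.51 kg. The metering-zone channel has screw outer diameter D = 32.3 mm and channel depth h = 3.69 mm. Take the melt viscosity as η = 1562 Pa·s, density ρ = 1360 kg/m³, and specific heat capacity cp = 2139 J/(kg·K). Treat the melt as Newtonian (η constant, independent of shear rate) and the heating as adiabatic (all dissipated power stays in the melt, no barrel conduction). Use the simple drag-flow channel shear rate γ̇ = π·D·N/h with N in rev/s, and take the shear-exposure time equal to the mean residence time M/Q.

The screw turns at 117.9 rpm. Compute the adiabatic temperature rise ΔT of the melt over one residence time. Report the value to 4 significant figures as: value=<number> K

Throughput in SI: Q_s = 166.5 kg/h ÷ 3600 s/h = 0.04625 kg/s
Mean residence time: t_res = M/Q_s = 1.51 kg / 0.04625 kg/s = 32.6486 s
Geometry in metres: D = 32.3 mm → 0.0323 m, h = 3.69 mm → 0.00369 m; screw speed N = 117.9 rpm = 1.965 rev/s
γ̇ = π D N / h = (π)(0.0323)(1.965) / 0.00369 = 54.0367 s⁻¹
Adiabatic rise: ΔT = η γ̇² t_res / (ρ cp) = 1562·(54.0367)²·32.6486 / (1360·2139) = 51.1887 K

value=51.19 K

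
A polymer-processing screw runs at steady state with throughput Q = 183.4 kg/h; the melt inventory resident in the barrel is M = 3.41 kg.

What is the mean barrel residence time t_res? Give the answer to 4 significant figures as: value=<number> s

Throughput in SI: Q_s = 183.4 kg/h ÷ 3600 s/h = 0.0509444 kg/s
t_res = M / Q_s = 3.41 ÷ 0.0509444 = 66.9357 s

value=66.94 s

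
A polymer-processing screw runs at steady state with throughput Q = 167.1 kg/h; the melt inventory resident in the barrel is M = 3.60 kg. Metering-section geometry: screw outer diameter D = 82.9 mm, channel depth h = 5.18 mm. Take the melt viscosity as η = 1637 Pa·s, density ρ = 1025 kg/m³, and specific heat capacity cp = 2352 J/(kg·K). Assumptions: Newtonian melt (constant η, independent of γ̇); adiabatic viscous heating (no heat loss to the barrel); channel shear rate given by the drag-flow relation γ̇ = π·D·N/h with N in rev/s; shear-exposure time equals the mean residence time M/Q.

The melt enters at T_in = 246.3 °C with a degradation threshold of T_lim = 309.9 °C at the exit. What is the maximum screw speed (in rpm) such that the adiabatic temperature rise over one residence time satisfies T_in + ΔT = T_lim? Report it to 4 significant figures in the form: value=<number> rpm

Convert throughput: Q = 167.1 kg/h = 167.1/3600 = 0.0464167 kg/s
t_res = M / Q_s = 3.60 / 0.0464167 = 77.5583 s
D = 82.9 mm = 0.0829 m;  h = 5.18 mm = 0.00518 m
Allowable rise: ΔT_a = T_lim − T_in = 309.9 − 246.3 = 63.6 K
γ̇_max² = ΔT_a·ρ·cp / (η·t_res) = [63.6 × 1025 × 2352] / [1637 × 77.5583] = 1207.65 s⁻²
Take the square root: γ̇_max = √(1207.65) = 34.7513 s⁻¹
N_max = γ̇_max·h / (π·D) = 34.7513 · 0.00518 / (π · 0.0829) = 0.691188 rev/s = 41.4713 rpm

value=41.47 rpm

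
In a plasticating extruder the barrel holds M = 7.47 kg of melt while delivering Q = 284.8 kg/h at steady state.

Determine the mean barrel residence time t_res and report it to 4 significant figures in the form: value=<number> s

value=94.42 s

Convert throughput: Q = 284.8 kg/h = 284.8/3600 = 0.0791111 kg/s
Mean residence time: t_res = M/Q_s = 7.47 kg / 0.0791111 kg/s = 94.4242 s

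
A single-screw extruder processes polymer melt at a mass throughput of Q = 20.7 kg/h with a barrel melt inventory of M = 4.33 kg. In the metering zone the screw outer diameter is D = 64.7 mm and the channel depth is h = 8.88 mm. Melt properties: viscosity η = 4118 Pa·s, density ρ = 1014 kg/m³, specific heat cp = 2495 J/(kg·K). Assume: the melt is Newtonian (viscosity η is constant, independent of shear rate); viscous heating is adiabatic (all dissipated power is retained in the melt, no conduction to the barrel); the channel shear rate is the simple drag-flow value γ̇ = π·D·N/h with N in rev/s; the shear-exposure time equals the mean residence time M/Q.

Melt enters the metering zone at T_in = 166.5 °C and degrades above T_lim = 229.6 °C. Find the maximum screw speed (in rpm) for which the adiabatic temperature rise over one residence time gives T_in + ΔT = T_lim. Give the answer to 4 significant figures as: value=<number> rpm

value=18.81 rpm

Q_s = Q / 3600 = 20.7 / 3600 = 0.00575 kg/s
t_res = M / Q_s = 4.33 ÷ 0.00575 = 753.043 s
D = 64.7 mm = 0.0647 m;  h = 8.88 mm = 0.00888 m
ΔT_a = T_lim − T_in = 229.6 − 166.5 = 63.1 K
γ̇_max² = ΔT_a·ρ·cp/(η·t_res) = 63.1·1014·2495/(4118·753.043) = 51.4792 s⁻²
γ̇_max = √51.4792 = 7.1749 s⁻¹
Solve γ̇ = πDN/h for N: N_max = γ̇_max·h/(π·D) = 7.1749 × 0.00888 / (π × 0.0647) = 0.313455 rev/s = 18.8073 rpm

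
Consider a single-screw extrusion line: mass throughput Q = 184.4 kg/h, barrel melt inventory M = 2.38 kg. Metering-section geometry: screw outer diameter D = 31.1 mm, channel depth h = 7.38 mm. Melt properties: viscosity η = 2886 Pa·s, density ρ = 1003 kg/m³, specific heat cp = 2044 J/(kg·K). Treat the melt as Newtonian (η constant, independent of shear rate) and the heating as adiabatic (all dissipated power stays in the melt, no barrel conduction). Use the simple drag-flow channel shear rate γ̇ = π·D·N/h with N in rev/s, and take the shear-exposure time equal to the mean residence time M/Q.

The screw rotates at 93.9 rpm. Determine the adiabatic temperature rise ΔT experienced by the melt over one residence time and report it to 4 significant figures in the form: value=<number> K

value=28.08 K

Q_s = Q / 3600 = 184.4 / 3600 = 0.0512222 kg/s
t_res = M / Q_s = 2.38 ÷ 0.0512222 = 46.4642 s
Geometry in metres: D = 31.1 mm → 0.0311 m, h = 7.38 mm → 0.00738 m; screw speed N = 93.9 rpm = 1.565 rev/s
Shear rate: γ̇ = πDN/h = π·0.0311·1.565/0.00738 = 20.719 s⁻¹
ΔT = η·γ̇²·t_res/(ρ·cp) = [2886 × 20.719² × 46.4642] / [1003 × 2044] = 28.0782 K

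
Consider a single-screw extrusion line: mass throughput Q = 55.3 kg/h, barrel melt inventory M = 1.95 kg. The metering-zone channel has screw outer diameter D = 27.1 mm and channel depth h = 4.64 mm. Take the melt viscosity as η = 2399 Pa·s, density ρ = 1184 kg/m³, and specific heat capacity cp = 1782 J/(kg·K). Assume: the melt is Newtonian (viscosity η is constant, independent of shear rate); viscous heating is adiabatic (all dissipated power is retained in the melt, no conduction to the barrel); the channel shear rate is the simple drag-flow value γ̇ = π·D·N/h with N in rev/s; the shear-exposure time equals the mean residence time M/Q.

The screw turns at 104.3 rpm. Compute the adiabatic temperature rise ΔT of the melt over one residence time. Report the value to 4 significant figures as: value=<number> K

Convert throughput: Q = 55.3 kg/h = 55.3/3600 = 0.0153611 kg/s
t_res = M / Q_s = 1.95 / 0.0153611 = 126.944 s
Geometry in metres: D = 27.1 mm → 0.0271 m, h = 4.64 mm → 0.00464 m; screw speed N = 104.3 rpm = 1.73833 rev/s
Shear rate: γ̇ = πDN/h = π·0.0271·1.73833/0.00464 = 31.8959 s⁻¹
ΔT = η·γ̇²·t_res/(ρ·cp) = [2399 × 31.8959² × 126.944] / [1184 × 1782] = 146.842 K

value=146.8 K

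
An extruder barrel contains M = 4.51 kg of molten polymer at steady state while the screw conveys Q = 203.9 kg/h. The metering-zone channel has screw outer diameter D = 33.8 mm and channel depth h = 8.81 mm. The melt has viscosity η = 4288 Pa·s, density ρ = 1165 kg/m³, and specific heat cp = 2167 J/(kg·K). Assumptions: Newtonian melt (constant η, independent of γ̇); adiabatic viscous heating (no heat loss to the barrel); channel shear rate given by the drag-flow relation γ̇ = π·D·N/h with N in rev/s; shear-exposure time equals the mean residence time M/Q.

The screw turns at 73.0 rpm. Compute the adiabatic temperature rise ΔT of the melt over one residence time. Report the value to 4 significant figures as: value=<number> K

Throughput in SI: Q_s = 203.9 kg/h ÷ 3600 s/h = 0.0566389 kg/s
t_res = M / Q_s = 4.51 / 0.0566389 = 79.6273 s
Geometry in metres: D = 33.8 mm → 0.0338 m, h = 8.81 mm → 0.00881 m; screw speed N = 73.0 rpm = 1.21667 rev/s
γ̇ = π D N / h = (π)(0.0338)(1.21667) / 0.00881 = 14.6643 s⁻¹
ΔT = η·γ̇²·t_res/(ρ·cp) = [4288 × 14.6643² × 79.6273] / [1165 × 2167] = 29.0841 K

value=29.08 K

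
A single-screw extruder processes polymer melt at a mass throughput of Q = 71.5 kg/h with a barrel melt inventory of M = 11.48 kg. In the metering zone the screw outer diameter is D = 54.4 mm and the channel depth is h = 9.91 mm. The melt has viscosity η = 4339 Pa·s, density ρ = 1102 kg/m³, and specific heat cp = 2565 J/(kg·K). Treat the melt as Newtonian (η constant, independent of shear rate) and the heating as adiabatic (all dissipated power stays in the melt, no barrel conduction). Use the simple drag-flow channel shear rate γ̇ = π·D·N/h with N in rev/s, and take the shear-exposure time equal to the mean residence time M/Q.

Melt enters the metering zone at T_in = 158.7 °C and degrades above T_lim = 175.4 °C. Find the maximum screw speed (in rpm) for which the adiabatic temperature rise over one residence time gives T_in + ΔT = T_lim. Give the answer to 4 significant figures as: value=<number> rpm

value=15.09 rpm

Throughput in SI: Q_s = 71.5 kg/h ÷ 3600 s/h = 0.0198611 kg/s
t_res = M / Q_s = 11.48 / 0.0198611 = 578.014 s
D = 54.4 mm = 0.0544 m;  h = 9.91 mm = 0.00991 m
ΔT_a = T_lim − T_in = 175.4 °C − 158.7 °C = 16.7 K
Invert ΔT = ηγ̇²t_res/(ρcp) for γ̇: γ̇_max² = ΔT_a ρ cp / (η t_res) = 16.7·1102·2565 / (4339·578.014) = 18.8216 s⁻²
Take the square root: γ̇_max = √(18.8216) = 4.33839 s⁻¹
Solve γ̇ = πDN/h for N: N_max = γ̇_max·h/(π·D) = 4.33839 × 0.00991 / (π × 0.0544) = 0.251567 rev/s = 15.094 rpm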